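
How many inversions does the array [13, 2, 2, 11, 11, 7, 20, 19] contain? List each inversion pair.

Finding inversions in [13, 2, 2, 11, 11, 7, 20, 19]:

(0, 1): arr[0]=13 > arr[1]=2
(0, 2): arr[0]=13 > arr[2]=2
(0, 3): arr[0]=13 > arr[3]=11
(0, 4): arr[0]=13 > arr[4]=11
(0, 5): arr[0]=13 > arr[5]=7
(3, 5): arr[3]=11 > arr[5]=7
(4, 5): arr[4]=11 > arr[5]=7
(6, 7): arr[6]=20 > arr[7]=19

Total inversions: 8

The array has 8 inversion(s): (0,1), (0,2), (0,3), (0,4), (0,5), (3,5), (4,5), (6,7). Each pair (i,j) satisfies i < j and arr[i] > arr[j].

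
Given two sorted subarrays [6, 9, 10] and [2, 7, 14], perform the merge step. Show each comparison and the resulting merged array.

Merging process:

Compare 6 vs 2: take 2 from right. Merged: [2]
Compare 6 vs 7: take 6 from left. Merged: [2, 6]
Compare 9 vs 7: take 7 from right. Merged: [2, 6, 7]
Compare 9 vs 14: take 9 from left. Merged: [2, 6, 7, 9]
Compare 10 vs 14: take 10 from left. Merged: [2, 6, 7, 9, 10]
Append remaining from right: [14]. Merged: [2, 6, 7, 9, 10, 14]

Final merged array: [2, 6, 7, 9, 10, 14]
Total comparisons: 5

The merged array is [2, 6, 7, 9, 10, 14], requiring 5 comparisons. The merge step runs in O(n) time where n is the total number of elements.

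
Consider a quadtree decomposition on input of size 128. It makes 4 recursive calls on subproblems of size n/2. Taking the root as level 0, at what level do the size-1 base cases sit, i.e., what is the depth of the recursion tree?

For divide and conquer with division factor 2:

Problem sizes at each level:
Level 0: 128
Level 1: 64
Level 2: 32
Level 3: 16
Level 4: 8
Level 5: 4
Level 6: 2
Level 7: 1

The root is level 0 and the size-1 base case is level 7 (the tree spans levels 0 through 7, i.e. 8 levels counting the root), so the depth is the number of divisions: log_2(128) = 7

The recursion tree depth is log_2(128) = 7. At each level, the problem size is divided by 2, so it takes 7 divisions to reduce to a base case of size 1. The algorithm makes 4 recursive calls at each level.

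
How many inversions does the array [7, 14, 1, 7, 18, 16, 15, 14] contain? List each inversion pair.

Finding inversions in [7, 14, 1, 7, 18, 16, 15, 14]:

(0, 2): arr[0]=7 > arr[2]=1
(1, 2): arr[1]=14 > arr[2]=1
(1, 3): arr[1]=14 > arr[3]=7
(4, 5): arr[4]=18 > arr[5]=16
(4, 6): arr[4]=18 > arr[6]=15
(4, 7): arr[4]=18 > arr[7]=14
(5, 6): arr[5]=16 > arr[6]=15
(5, 7): arr[5]=16 > arr[7]=14
(6, 7): arr[6]=15 > arr[7]=14

Total inversions: 9

The array has 9 inversion(s): (0,2), (1,2), (1,3), (4,5), (4,6), (4,7), (5,6), (5,7), (6,7). Each pair (i,j) satisfies i < j and arr[i] > arr[j].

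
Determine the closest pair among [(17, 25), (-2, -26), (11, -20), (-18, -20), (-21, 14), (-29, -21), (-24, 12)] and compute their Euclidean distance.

Computing all pairwise distances among 7 points:

d((17, 25), (-2, -26)) = 54.4243
d((17, 25), (11, -20)) = 45.3982
d((17, 25), (-18, -20)) = 57.0088
d((17, 25), (-21, 14)) = 39.5601
d((17, 25), (-29, -21)) = 65.0538
d((17, 25), (-24, 12)) = 43.0116
d((-2, -26), (11, -20)) = 14.3178
d((-2, -26), (-18, -20)) = 17.088
d((-2, -26), (-21, 14)) = 44.2832
d((-2, -26), (-29, -21)) = 27.4591
d((-2, -26), (-24, 12)) = 43.909
d((11, -20), (-18, -20)) = 29.0
d((11, -20), (-21, 14)) = 46.6905
d((11, -20), (-29, -21)) = 40.0125
d((11, -20), (-24, 12)) = 47.4236
d((-18, -20), (-21, 14)) = 34.1321
d((-18, -20), (-29, -21)) = 11.0454
d((-18, -20), (-24, 12)) = 32.5576
d((-21, 14), (-29, -21)) = 35.9026
d((-21, 14), (-24, 12)) = 3.6056 <-- minimum
d((-29, -21), (-24, 12)) = 33.3766

Closest pair: (-21, 14) and (-24, 12) with distance 3.6056

The closest pair is (-21, 14) and (-24, 12) with Euclidean distance 3.6056. For 7 points, brute-force pairwise comparison is shown above. For large n, the divide-and-conquer algorithm (sort by x, recurse on halves, check the dividing strip) achieves O(n log n).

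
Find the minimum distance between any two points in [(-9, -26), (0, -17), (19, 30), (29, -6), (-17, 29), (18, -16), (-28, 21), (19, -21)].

Computing all pairwise distances among 8 points:

d((-9, -26), (0, -17)) = 12.7279
d((-9, -26), (19, 30)) = 62.6099
d((-9, -26), (29, -6)) = 42.9418
d((-9, -26), (-17, 29)) = 55.5788
d((-9, -26), (18, -16)) = 28.7924
d((-9, -26), (-28, 21)) = 50.6952
d((-9, -26), (19, -21)) = 28.4429
d((0, -17), (19, 30)) = 50.6952
d((0, -17), (29, -6)) = 31.0161
d((0, -17), (-17, 29)) = 49.0408
d((0, -17), (18, -16)) = 18.0278
d((0, -17), (-28, 21)) = 47.2017
d((0, -17), (19, -21)) = 19.4165
d((19, 30), (29, -6)) = 37.3631
d((19, 30), (-17, 29)) = 36.0139
d((19, 30), (18, -16)) = 46.0109
d((19, 30), (-28, 21)) = 47.8539
d((19, 30), (19, -21)) = 51.0
d((29, -6), (-17, 29)) = 57.8014
d((29, -6), (18, -16)) = 14.8661
d((29, -6), (-28, 21)) = 63.0714
d((29, -6), (19, -21)) = 18.0278
d((-17, 29), (18, -16)) = 57.0088
d((-17, 29), (-28, 21)) = 13.6015
d((-17, 29), (19, -21)) = 61.6117
d((18, -16), (-28, 21)) = 59.0339
d((18, -16), (19, -21)) = 5.099 <-- minimum
d((-28, 21), (19, -21)) = 63.0317

Closest pair: (18, -16) and (19, -21) with distance 5.099

The closest pair is (18, -16) and (19, -21) with Euclidean distance 5.099. For 8 points, brute-force pairwise comparison is shown above. For large n, the divide-and-conquer algorithm (sort by x, recurse on halves, check the dividing strip) achieves O(n log n).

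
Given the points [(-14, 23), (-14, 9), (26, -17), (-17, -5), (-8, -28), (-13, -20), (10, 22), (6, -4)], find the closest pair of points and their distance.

Computing all pairwise distances among 8 points:

d((-14, 23), (-14, 9)) = 14.0
d((-14, 23), (26, -17)) = 56.5685
d((-14, 23), (-17, -5)) = 28.1603
d((-14, 23), (-8, -28)) = 51.3517
d((-14, 23), (-13, -20)) = 43.0116
d((-14, 23), (10, 22)) = 24.0208
d((-14, 23), (6, -4)) = 33.6006
d((-14, 9), (26, -17)) = 47.7074
d((-14, 9), (-17, -5)) = 14.3178
d((-14, 9), (-8, -28)) = 37.4833
d((-14, 9), (-13, -20)) = 29.0172
d((-14, 9), (10, 22)) = 27.2947
d((-14, 9), (6, -4)) = 23.8537
d((26, -17), (-17, -5)) = 44.643
d((26, -17), (-8, -28)) = 35.7351
d((26, -17), (-13, -20)) = 39.1152
d((26, -17), (10, 22)) = 42.1545
d((26, -17), (6, -4)) = 23.8537
d((-17, -5), (-8, -28)) = 24.6982
d((-17, -5), (-13, -20)) = 15.5242
d((-17, -5), (10, 22)) = 38.1838
d((-17, -5), (6, -4)) = 23.0217
d((-8, -28), (-13, -20)) = 9.434 <-- minimum
d((-8, -28), (10, 22)) = 53.1413
d((-8, -28), (6, -4)) = 27.7849
d((-13, -20), (10, 22)) = 47.8853
d((-13, -20), (6, -4)) = 24.8395
d((10, 22), (6, -4)) = 26.3059

Closest pair: (-8, -28) and (-13, -20) with distance 9.434

The closest pair is (-8, -28) and (-13, -20) with Euclidean distance 9.434. For 8 points, brute-force pairwise comparison is shown above. For large n, the divide-and-conquer algorithm (sort by x, recurse on halves, check the dividing strip) achieves O(n log n).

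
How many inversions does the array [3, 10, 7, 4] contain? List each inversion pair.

Finding inversions in [3, 10, 7, 4]:

(1, 2): arr[1]=10 > arr[2]=7
(1, 3): arr[1]=10 > arr[3]=4
(2, 3): arr[2]=7 > arr[3]=4

Total inversions: 3

The array has 3 inversion(s): (1,2), (1,3), (2,3). Each pair (i,j) satisfies i < j and arr[i] > arr[j].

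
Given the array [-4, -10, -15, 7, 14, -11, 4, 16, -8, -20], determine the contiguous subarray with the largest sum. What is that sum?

Using Kadane's algorithm on [-4, -10, -15, 7, 14, -11, 4, 16, -8, -20]:

Scanning through the array:
Position 1 (value -10): max_ending_here = -10, max_so_far = -4
Position 2 (value -15): max_ending_here = -15, max_so_far = -4
Position 3 (value 7): max_ending_here = 7, max_so_far = 7
Position 4 (value 14): max_ending_here = 21, max_so_far = 21
Position 5 (value -11): max_ending_here = 10, max_so_far = 21
Position 6 (value 4): max_ending_here = 14, max_so_far = 21
Position 7 (value 16): max_ending_here = 30, max_so_far = 30
Position 8 (value -8): max_ending_here = 22, max_so_far = 30
Position 9 (value -20): max_ending_here = 2, max_so_far = 30

Maximum subarray: [7, 14, -11, 4, 16]
Maximum sum: 30

The maximum subarray is [7, 14, -11, 4, 16] with sum 30. This subarray runs from index 3 to index 7.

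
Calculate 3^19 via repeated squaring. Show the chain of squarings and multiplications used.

Computing 3^19 by squaring (build up from 3^1; each line after the first costs one multiplication):

3^1 = 3
3^2 = (3^1)^2 = 3^2 = 9
3^4 = (3^2)^2 = 9^2 = 81
3^8 = (3^4)^2 = 81^2 = 6561
3^9 = 3 * 3^8 = 3 * 6561 = 19683
3^18 = (3^9)^2 = 19683^2 = 387420489
3^19 = 3 * 3^18 = 3 * 387420489 = 1162261467

Result: 1162261467
Multiplications needed: 6 (6 lines after 3^1)

3^19 = 1162261467. Using exponentiation by squaring, this requires 6 multiplications. The key idea: if the exponent is even, square the half-power; if odd, multiply by the base once.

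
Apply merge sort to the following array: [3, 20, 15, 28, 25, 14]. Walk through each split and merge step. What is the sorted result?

Merge sort trace:

Split: [3, 20, 15, 28, 25, 14] -> [3, 20, 15] and [28, 25, 14]
  Split: [3, 20, 15] -> [3] and [20, 15]
    Split: [20, 15] -> [20] and [15]
    Merge: [20] + [15] -> [15, 20]
  Merge: [3] + [15, 20] -> [3, 15, 20]
  Split: [28, 25, 14] -> [28] and [25, 14]
    Split: [25, 14] -> [25] and [14]
    Merge: [25] + [14] -> [14, 25]
  Merge: [28] + [14, 25] -> [14, 25, 28]
Merge: [3, 15, 20] + [14, 25, 28] -> [3, 14, 15, 20, 25, 28]

Final sorted array: [3, 14, 15, 20, 25, 28]

The merge sort proceeds by recursively splitting the array and merging sorted halves.
After all merges, the sorted array is [3, 14, 15, 20, 25, 28].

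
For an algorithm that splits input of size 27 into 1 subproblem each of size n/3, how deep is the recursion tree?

For divide and conquer with division factor 3:

Problem sizes at each level:
Level 0: 27
Level 1: 9
Level 2: 3
Level 3: 1

The root is level 0 and the size-1 base case is level 3 (the tree spans levels 0 through 3, i.e. 4 levels counting the root), so the depth is the number of divisions: log_3(27) = 3

The recursion tree depth is log_3(27) = 3. At each level, the problem size is divided by 3, so it takes 3 divisions to reduce to a base case of size 1. The algorithm makes 1 recursive call at each level.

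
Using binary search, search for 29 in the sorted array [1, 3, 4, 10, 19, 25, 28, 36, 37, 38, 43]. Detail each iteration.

Binary search for 29 in [1, 3, 4, 10, 19, 25, 28, 36, 37, 38, 43]:

lo=0, hi=10, mid=5, arr[mid]=25 -> 25 < 29, search right half
lo=6, hi=10, mid=8, arr[mid]=37 -> 37 > 29, search left half
lo=6, hi=7, mid=6, arr[mid]=28 -> 28 < 29, search right half
lo=7, hi=7, mid=7, arr[mid]=36 -> 36 > 29, search left half
lo=7 > hi=6, target 29 not found

Binary search determines that 29 is not in the array after 4 comparisons. The search space was exhausted without finding the target.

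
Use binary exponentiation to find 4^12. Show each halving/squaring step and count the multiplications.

Computing 4^12 by squaring (build up from 4^1; each line after the first costs one multiplication):

4^1 = 4
4^2 = (4^1)^2 = 4^2 = 16
4^3 = 4 * 4^2 = 4 * 16 = 64
4^6 = (4^3)^2 = 64^2 = 4096
4^12 = (4^6)^2 = 4096^2 = 16777216

Result: 16777216
Multiplications needed: 4 (4 lines after 4^1)

4^12 = 16777216. Using exponentiation by squaring, this requires 4 multiplications. The key idea: if the exponent is even, square the half-power; if odd, multiply by the base once.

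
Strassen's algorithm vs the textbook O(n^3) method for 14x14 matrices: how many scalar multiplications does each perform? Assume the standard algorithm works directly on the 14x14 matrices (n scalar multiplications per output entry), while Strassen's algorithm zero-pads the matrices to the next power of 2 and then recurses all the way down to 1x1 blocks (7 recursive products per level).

Matrix multiplication for 14x14 matrices:

Strassen's algorithm requires power-of-2 dimensions. Pad 14x14 to 16x16 (next power of 2).

Standard algorithm: 14^3 = 2744 multiplications
Strassen's algorithm: 7^(log2(16)) = 7^4 = 2401 multiplications
Savings: 2744 - 2401 = 343 multiplications

Standard: 2744 multiplications (14^3). Strassen: 2401 multiplications (7^4, after padding to 16x16). Strassen reduces 8 recursive multiplications to 7 at each level.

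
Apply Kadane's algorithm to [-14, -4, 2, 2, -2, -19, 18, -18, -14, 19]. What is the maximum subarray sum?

Using Kadane's algorithm on [-14, -4, 2, 2, -2, -19, 18, -18, -14, 19]:

Scanning through the array:
Position 1 (value -4): max_ending_here = -4, max_so_far = -4
Position 2 (value 2): max_ending_here = 2, max_so_far = 2
Position 3 (value 2): max_ending_here = 4, max_so_far = 4
Position 4 (value -2): max_ending_here = 2, max_so_far = 4
Position 5 (value -19): max_ending_here = -17, max_so_far = 4
Position 6 (value 18): max_ending_here = 18, max_so_far = 18
Position 7 (value -18): max_ending_here = 0, max_so_far = 18
Position 8 (value -14): max_ending_here = -14, max_so_far = 18
Position 9 (value 19): max_ending_here = 19, max_so_far = 19

Maximum subarray: [19]
Maximum sum: 19

The maximum subarray is [19] with sum 19. This subarray runs from index 9 to index 9.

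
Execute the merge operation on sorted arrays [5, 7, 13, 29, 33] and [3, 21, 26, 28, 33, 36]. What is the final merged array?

Merging process:

Compare 5 vs 3: take 3 from right. Merged: [3]
Compare 5 vs 21: take 5 from left. Merged: [3, 5]
Compare 7 vs 21: take 7 from left. Merged: [3, 5, 7]
Compare 13 vs 21: take 13 from left. Merged: [3, 5, 7, 13]
Compare 29 vs 21: take 21 from right. Merged: [3, 5, 7, 13, 21]
Compare 29 vs 26: take 26 from right. Merged: [3, 5, 7, 13, 21, 26]
Compare 29 vs 28: take 28 from right. Merged: [3, 5, 7, 13, 21, 26, 28]
Compare 29 vs 33: take 29 from left. Merged: [3, 5, 7, 13, 21, 26, 28, 29]
Compare 33 vs 33: take 33 from left. Merged: [3, 5, 7, 13, 21, 26, 28, 29, 33]
Append remaining from right: [33, 36]. Merged: [3, 5, 7, 13, 21, 26, 28, 29, 33, 33, 36]

Final merged array: [3, 5, 7, 13, 21, 26, 28, 29, 33, 33, 36]
Total comparisons: 9

The merged array is [3, 5, 7, 13, 21, 26, 28, 29, 33, 33, 36], requiring 9 comparisons. The merge step runs in O(n) time where n is the total number of elements.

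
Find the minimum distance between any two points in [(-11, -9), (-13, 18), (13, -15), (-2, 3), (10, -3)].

Computing all pairwise distances among 5 points:

d((-11, -9), (-13, 18)) = 27.074
d((-11, -9), (13, -15)) = 24.7386
d((-11, -9), (-2, 3)) = 15.0
d((-11, -9), (10, -3)) = 21.8403
d((-13, 18), (13, -15)) = 42.0119
d((-13, 18), (-2, 3)) = 18.6011
d((-13, 18), (10, -3)) = 31.1448
d((13, -15), (-2, 3)) = 23.4307
d((13, -15), (10, -3)) = 12.3693 <-- minimum
d((-2, 3), (10, -3)) = 13.4164

Closest pair: (13, -15) and (10, -3) with distance 12.3693

The closest pair is (13, -15) and (10, -3) with Euclidean distance 12.3693. For 5 points, brute-force pairwise comparison is shown above. For large n, the divide-and-conquer algorithm (sort by x, recurse on halves, check the dividing strip) achieves O(n log n).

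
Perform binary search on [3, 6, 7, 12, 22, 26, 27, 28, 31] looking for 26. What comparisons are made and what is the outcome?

Binary search for 26 in [3, 6, 7, 12, 22, 26, 27, 28, 31]:

lo=0, hi=8, mid=4, arr[mid]=22 -> 22 < 26, search right half
lo=5, hi=8, mid=6, arr[mid]=27 -> 27 > 26, search left half
lo=5, hi=5, mid=5, arr[mid]=26 -> Found target at index 5!

Binary search finds 26 at index 5 after 3 comparisons. The search repeatedly halves the search space by comparing with the middle element.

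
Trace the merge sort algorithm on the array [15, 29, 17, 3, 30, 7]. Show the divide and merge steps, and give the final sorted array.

Merge sort trace:

Split: [15, 29, 17, 3, 30, 7] -> [15, 29, 17] and [3, 30, 7]
  Split: [15, 29, 17] -> [15] and [29, 17]
    Split: [29, 17] -> [29] and [17]
    Merge: [29] + [17] -> [17, 29]
  Merge: [15] + [17, 29] -> [15, 17, 29]
  Split: [3, 30, 7] -> [3] and [30, 7]
    Split: [30, 7] -> [30] and [7]
    Merge: [30] + [7] -> [7, 30]
  Merge: [3] + [7, 30] -> [3, 7, 30]
Merge: [15, 17, 29] + [3, 7, 30] -> [3, 7, 15, 17, 29, 30]

Final sorted array: [3, 7, 15, 17, 29, 30]

The merge sort proceeds by recursively splitting the array and merging sorted halves.
After all merges, the sorted array is [3, 7, 15, 17, 29, 30].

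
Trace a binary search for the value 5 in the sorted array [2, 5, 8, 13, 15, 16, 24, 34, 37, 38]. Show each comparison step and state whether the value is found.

Binary search for 5 in [2, 5, 8, 13, 15, 16, 24, 34, 37, 38]:

lo=0, hi=9, mid=4, arr[mid]=15 -> 15 > 5, search left half
lo=0, hi=3, mid=1, arr[mid]=5 -> Found target at index 1!

Binary search finds 5 at index 1 after 2 comparisons. The search repeatedly halves the search space by comparing with the middle element.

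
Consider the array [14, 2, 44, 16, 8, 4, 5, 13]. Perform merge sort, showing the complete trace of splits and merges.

Merge sort trace:

Split: [14, 2, 44, 16, 8, 4, 5, 13] -> [14, 2, 44, 16] and [8, 4, 5, 13]
  Split: [14, 2, 44, 16] -> [14, 2] and [44, 16]
    Split: [14, 2] -> [14] and [2]
    Merge: [14] + [2] -> [2, 14]
    Split: [44, 16] -> [44] and [16]
    Merge: [44] + [16] -> [16, 44]
  Merge: [2, 14] + [16, 44] -> [2, 14, 16, 44]
  Split: [8, 4, 5, 13] -> [8, 4] and [5, 13]
    Split: [8, 4] -> [8] and [4]
    Merge: [8] + [4] -> [4, 8]
    Split: [5, 13] -> [5] and [13]
    Merge: [5] + [13] -> [5, 13]
  Merge: [4, 8] + [5, 13] -> [4, 5, 8, 13]
Merge: [2, 14, 16, 44] + [4, 5, 8, 13] -> [2, 4, 5, 8, 13, 14, 16, 44]

Final sorted array: [2, 4, 5, 8, 13, 14, 16, 44]

The merge sort proceeds by recursively splitting the array and merging sorted halves.
After all merges, the sorted array is [2, 4, 5, 8, 13, 14, 16, 44].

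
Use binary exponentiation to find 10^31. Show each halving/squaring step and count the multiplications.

Computing 10^31 by squaring (build up from 10^1; each line after the first costs one multiplication):

10^1 = 10
10^2 = (10^1)^2 = 10^2 = 100
10^3 = 10 * 10^2 = 10 * 100 = 1000
10^6 = (10^3)^2 = 1000^2 = 1000000
10^7 = 10 * 10^6 = 10 * 1000000 = 10000000
10^14 = (10^7)^2 = 10000000^2 = 100000000000000
10^15 = 10 * 10^14 = 10 * 100000000000000 = 1000000000000000
10^30 = (10^15)^2 = 1000000000000000^2 = 1000000000000000000000000000000
10^31 = 10 * 10^30 = 10 * 1000000000000000000000000000000 = 10000000000000000000000000000000

Result: 10000000000000000000000000000000
Multiplications needed: 8 (8 lines after 10^1)

10^31 = 10000000000000000000000000000000. Using exponentiation by squaring, this requires 8 multiplications. The key idea: if the exponent is even, square the half-power; if odd, multiply by the base once.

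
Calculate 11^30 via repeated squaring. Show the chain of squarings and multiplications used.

Computing 11^30 by squaring (build up from 11^1; each line after the first costs one multiplication):

11^1 = 11
11^2 = (11^1)^2 = 11^2 = 121
11^3 = 11 * 11^2 = 11 * 121 = 1331
11^6 = (11^3)^2 = 1331^2 = 1771561
11^7 = 11 * 11^6 = 11 * 1771561 = 19487171
11^14 = (11^7)^2 = 19487171^2 = 379749833583241
11^15 = 11 * 11^14 = 11 * 379749833583241 = 4177248169415651
11^30 = (11^15)^2 = 4177248169415651^2 = 17449402268886407318558803753801

Result: 17449402268886407318558803753801
Multiplications needed: 7 (7 lines after 11^1)

11^30 = 17449402268886407318558803753801. Using exponentiation by squaring, this requires 7 multiplications. The key idea: if the exponent is even, square the half-power; if odd, multiply by the base once.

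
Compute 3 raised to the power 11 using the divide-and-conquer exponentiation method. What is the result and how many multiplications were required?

Computing 3^11 by squaring (build up from 3^1; each line after the first costs one multiplication):

3^1 = 3
3^2 = (3^1)^2 = 3^2 = 9
3^4 = (3^2)^2 = 9^2 = 81
3^5 = 3 * 3^4 = 3 * 81 = 243
3^10 = (3^5)^2 = 243^2 = 59049
3^11 = 3 * 3^10 = 3 * 59049 = 177147

Result: 177147
Multiplications needed: 5 (5 lines after 3^1)

3^11 = 177147. Using exponentiation by squaring, this requires 5 multiplications. The key idea: if the exponent is even, square the half-power; if odd, multiply by the base once.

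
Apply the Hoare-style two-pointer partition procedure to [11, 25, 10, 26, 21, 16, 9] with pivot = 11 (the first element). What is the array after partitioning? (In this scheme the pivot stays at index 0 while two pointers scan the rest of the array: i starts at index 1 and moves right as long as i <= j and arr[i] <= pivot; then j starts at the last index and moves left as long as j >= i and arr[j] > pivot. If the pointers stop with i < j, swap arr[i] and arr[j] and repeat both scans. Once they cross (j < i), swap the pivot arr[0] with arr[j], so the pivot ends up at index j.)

Hoare-style two-pointer partition with pivot = 11:

Initial array: [11, 25, 10, 26, 21, 16, 9]

Pointers start at i = 1, j = 6.
i stops at index 1 (arr[1]=25 > 11), j stops at index 6 (arr[6]=9 <= 11): swap arr[1] and arr[6], array becomes [11, 9, 10, 26, 21, 16, 25]
i ends at 3, j ends at 2: the pointers have crossed (j < i), so scanning stops.

Swap pivot arr[0] with arr[2] to place pivot at position 2: [10, 9, 11, 26, 21, 16, 25]
Pivot position: 2

After partitioning with pivot 11, the array becomes [10, 9, 11, 26, 21, 16, 25]. The pivot is placed at index 2. All elements to the left of the pivot are <= 11, and all elements to the right are > 11.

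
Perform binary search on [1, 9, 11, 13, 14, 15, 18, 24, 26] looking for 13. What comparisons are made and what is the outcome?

Binary search for 13 in [1, 9, 11, 13, 14, 15, 18, 24, 26]:

lo=0, hi=8, mid=4, arr[mid]=14 -> 14 > 13, search left half
lo=0, hi=3, mid=1, arr[mid]=9 -> 9 < 13, search right half
lo=2, hi=3, mid=2, arr[mid]=11 -> 11 < 13, search right half
lo=3, hi=3, mid=3, arr[mid]=13 -> Found target at index 3!

Binary search finds 13 at index 3 after 4 comparisons. The search repeatedly halves the search space by comparing with the middle element.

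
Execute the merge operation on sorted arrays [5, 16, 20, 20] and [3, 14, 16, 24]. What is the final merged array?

Merging process:

Compare 5 vs 3: take 3 from right. Merged: [3]
Compare 5 vs 14: take 5 from left. Merged: [3, 5]
Compare 16 vs 14: take 14 from right. Merged: [3, 5, 14]
Compare 16 vs 16: take 16 from left. Merged: [3, 5, 14, 16]
Compare 20 vs 16: take 16 from right. Merged: [3, 5, 14, 16, 16]
Compare 20 vs 24: take 20 from left. Merged: [3, 5, 14, 16, 16, 20]
Compare 20 vs 24: take 20 from left. Merged: [3, 5, 14, 16, 16, 20, 20]
Append remaining from right: [24]. Merged: [3, 5, 14, 16, 16, 20, 20, 24]

Final merged array: [3, 5, 14, 16, 16, 20, 20, 24]
Total comparisons: 7

The merged array is [3, 5, 14, 16, 16, 20, 20, 24], requiring 7 comparisons. The merge step runs in O(n) time where n is the total number of elements.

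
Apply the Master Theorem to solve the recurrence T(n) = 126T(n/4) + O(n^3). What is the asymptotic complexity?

Master Theorem for T(n) = 126T(n/4) + O(n^3):

a = 126, b = 4, c = 3
log_b(a) = log_4(126) = 3.4886

Case 1: c = 3 < log_4(126) = 3.4886
T(n) = O(n^(log_4 126))

For T(n) = 126T(n/4) + O(n^3): log_4(126) = 3.4886. This is Case 1 of the Master Theorem (c < log_b(a), work dominated by leaves), giving O(n^(log_4 126)).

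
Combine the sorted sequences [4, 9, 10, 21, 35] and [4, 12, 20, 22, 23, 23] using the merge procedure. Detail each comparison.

Merging process:

Compare 4 vs 4: take 4 from left. Merged: [4]
Compare 9 vs 4: take 4 from right. Merged: [4, 4]
Compare 9 vs 12: take 9 from left. Merged: [4, 4, 9]
Compare 10 vs 12: take 10 from left. Merged: [4, 4, 9, 10]
Compare 21 vs 12: take 12 from right. Merged: [4, 4, 9, 10, 12]
Compare 21 vs 20: take 20 from right. Merged: [4, 4, 9, 10, 12, 20]
Compare 21 vs 22: take 21 from left. Merged: [4, 4, 9, 10, 12, 20, 21]
Compare 35 vs 22: take 22 from right. Merged: [4, 4, 9, 10, 12, 20, 21, 22]
Compare 35 vs 23: take 23 from right. Merged: [4, 4, 9, 10, 12, 20, 21, 22, 23]
Compare 35 vs 23: take 23 from right. Merged: [4, 4, 9, 10, 12, 20, 21, 22, 23, 23]
Append remaining from left: [35]. Merged: [4, 4, 9, 10, 12, 20, 21, 22, 23, 23, 35]

Final merged array: [4, 4, 9, 10, 12, 20, 21, 22, 23, 23, 35]
Total comparisons: 10

The merged array is [4, 4, 9, 10, 12, 20, 21, 22, 23, 23, 35], requiring 10 comparisons. The merge step runs in O(n) time where n is the total number of elements.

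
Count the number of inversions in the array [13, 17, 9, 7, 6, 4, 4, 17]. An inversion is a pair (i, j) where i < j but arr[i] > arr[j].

Finding inversions in [13, 17, 9, 7, 6, 4, 4, 17]:

(0, 2): arr[0]=13 > arr[2]=9
(0, 3): arr[0]=13 > arr[3]=7
(0, 4): arr[0]=13 > arr[4]=6
(0, 5): arr[0]=13 > arr[5]=4
(0, 6): arr[0]=13 > arr[6]=4
(1, 2): arr[1]=17 > arr[2]=9
(1, 3): arr[1]=17 > arr[3]=7
(1, 4): arr[1]=17 > arr[4]=6
(1, 5): arr[1]=17 > arr[5]=4
(1, 6): arr[1]=17 > arr[6]=4
(2, 3): arr[2]=9 > arr[3]=7
(2, 4): arr[2]=9 > arr[4]=6
(2, 5): arr[2]=9 > arr[5]=4
(2, 6): arr[2]=9 > arr[6]=4
(3, 4): arr[3]=7 > arr[4]=6
(3, 5): arr[3]=7 > arr[5]=4
(3, 6): arr[3]=7 > arr[6]=4
(4, 5): arr[4]=6 > arr[5]=4
(4, 6): arr[4]=6 > arr[6]=4

Total inversions: 19

The array has 19 inversion(s): (0,2), (0,3), (0,4), (0,5), (0,6), (1,2), (1,3), (1,4), (1,5), (1,6), (2,3), (2,4), (2,5), (2,6), (3,4), (3,5), (3,6), (4,5), (4,6). Each pair (i,j) satisfies i < j and arr[i] > arr[j].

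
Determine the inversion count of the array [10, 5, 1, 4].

Finding inversions in [10, 5, 1, 4]:

(0, 1): arr[0]=10 > arr[1]=5
(0, 2): arr[0]=10 > arr[2]=1
(0, 3): arr[0]=10 > arr[3]=4
(1, 2): arr[1]=5 > arr[2]=1
(1, 3): arr[1]=5 > arr[3]=4

Total inversions: 5

The array has 5 inversion(s): (0,1), (0,2), (0,3), (1,2), (1,3). Each pair (i,j) satisfies i < j and arr[i] > arr[j].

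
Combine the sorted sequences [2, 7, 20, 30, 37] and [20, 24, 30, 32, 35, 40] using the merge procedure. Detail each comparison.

Merging process:

Compare 2 vs 20: take 2 from left. Merged: [2]
Compare 7 vs 20: take 7 from left. Merged: [2, 7]
Compare 20 vs 20: take 20 from left. Merged: [2, 7, 20]
Compare 30 vs 20: take 20 from right. Merged: [2, 7, 20, 20]
Compare 30 vs 24: take 24 from right. Merged: [2, 7, 20, 20, 24]
Compare 30 vs 30: take 30 from left. Merged: [2, 7, 20, 20, 24, 30]
Compare 37 vs 30: take 30 from right. Merged: [2, 7, 20, 20, 24, 30, 30]
Compare 37 vs 32: take 32 from right. Merged: [2, 7, 20, 20, 24, 30, 30, 32]
Compare 37 vs 35: take 35 from right. Merged: [2, 7, 20, 20, 24, 30, 30, 32, 35]
Compare 37 vs 40: take 37 from left. Merged: [2, 7, 20, 20, 24, 30, 30, 32, 35, 37]
Append remaining from right: [40]. Merged: [2, 7, 20, 20, 24, 30, 30, 32, 35, 37, 40]

Final merged array: [2, 7, 20, 20, 24, 30, 30, 32, 35, 37, 40]
Total comparisons: 10

The merged array is [2, 7, 20, 20, 24, 30, 30, 32, 35, 37, 40], requiring 10 comparisons. The merge step runs in O(n) time where n is the total number of elements.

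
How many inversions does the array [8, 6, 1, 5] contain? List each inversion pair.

Finding inversions in [8, 6, 1, 5]:

(0, 1): arr[0]=8 > arr[1]=6
(0, 2): arr[0]=8 > arr[2]=1
(0, 3): arr[0]=8 > arr[3]=5
(1, 2): arr[1]=6 > arr[2]=1
(1, 3): arr[1]=6 > arr[3]=5

Total inversions: 5

The array has 5 inversion(s): (0,1), (0,2), (0,3), (1,2), (1,3). Each pair (i,j) satisfies i < j and arr[i] > arr[j].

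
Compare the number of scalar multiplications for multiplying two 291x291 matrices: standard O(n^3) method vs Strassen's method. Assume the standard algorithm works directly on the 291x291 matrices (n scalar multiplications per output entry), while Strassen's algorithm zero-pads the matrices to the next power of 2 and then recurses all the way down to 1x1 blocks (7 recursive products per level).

Matrix multiplication for 291x291 matrices:

Strassen's algorithm requires power-of-2 dimensions. Pad 291x291 to 512x512 (next power of 2).

Standard algorithm: 291^3 = 24642171 multiplications
Strassen's algorithm: 7^(log2(512)) = 7^9 = 40353607 multiplications
Difference: 24642171 - 40353607 = -15711436 (Strassen uses MORE here due to padding overhead — for small or just-over-power-of-2 n, padding can outweigh the per-level savings)

Standard: 24642171 multiplications (291^3). Strassen: 40353607 multiplications (7^9, after padding to 512x512). Strassen reduces 8 recursive multiplications to 7 at each level.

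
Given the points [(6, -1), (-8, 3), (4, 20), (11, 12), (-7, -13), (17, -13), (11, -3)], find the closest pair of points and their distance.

Computing all pairwise distances among 7 points:

d((6, -1), (-8, 3)) = 14.5602
d((6, -1), (4, 20)) = 21.095
d((6, -1), (11, 12)) = 13.9284
d((6, -1), (-7, -13)) = 17.6918
d((6, -1), (17, -13)) = 16.2788
d((6, -1), (11, -3)) = 5.3852 <-- minimum
d((-8, 3), (4, 20)) = 20.8087
d((-8, 3), (11, 12)) = 21.0238
d((-8, 3), (-7, -13)) = 16.0312
d((-8, 3), (17, -13)) = 29.6816
d((-8, 3), (11, -3)) = 19.9249
d((4, 20), (11, 12)) = 10.6301
d((4, 20), (-7, -13)) = 34.7851
d((4, 20), (17, -13)) = 35.4683
d((4, 20), (11, -3)) = 24.0416
d((11, 12), (-7, -13)) = 30.8058
d((11, 12), (17, -13)) = 25.7099
d((11, 12), (11, -3)) = 15.0
d((-7, -13), (17, -13)) = 24.0
d((-7, -13), (11, -3)) = 20.5913
d((17, -13), (11, -3)) = 11.6619

Closest pair: (6, -1) and (11, -3) with distance 5.3852

The closest pair is (6, -1) and (11, -3) with Euclidean distance 5.3852. For 7 points, brute-force pairwise comparison is shown above. For large n, the divide-and-conquer algorithm (sort by x, recurse on halves, check the dividing strip) achieves O(n log n).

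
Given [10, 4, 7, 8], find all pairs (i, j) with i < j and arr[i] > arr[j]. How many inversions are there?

Finding inversions in [10, 4, 7, 8]:

(0, 1): arr[0]=10 > arr[1]=4
(0, 2): arr[0]=10 > arr[2]=7
(0, 3): arr[0]=10 > arr[3]=8

Total inversions: 3

The array has 3 inversion(s): (0,1), (0,2), (0,3). Each pair (i,j) satisfies i < j and arr[i] > arr[j].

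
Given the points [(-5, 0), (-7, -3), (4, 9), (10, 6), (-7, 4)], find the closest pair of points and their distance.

Computing all pairwise distances among 5 points:

d((-5, 0), (-7, -3)) = 3.6056 <-- minimum
d((-5, 0), (4, 9)) = 12.7279
d((-5, 0), (10, 6)) = 16.1555
d((-5, 0), (-7, 4)) = 4.4721
d((-7, -3), (4, 9)) = 16.2788
d((-7, -3), (10, 6)) = 19.2354
d((-7, -3), (-7, 4)) = 7.0
d((4, 9), (10, 6)) = 6.7082
d((4, 9), (-7, 4)) = 12.083
d((10, 6), (-7, 4)) = 17.1172

Closest pair: (-5, 0) and (-7, -3) with distance 3.6056

The closest pair is (-5, 0) and (-7, -3) with Euclidean distance 3.6056. For 5 points, brute-force pairwise comparison is shown above. For large n, the divide-and-conquer algorithm (sort by x, recurse on halves, check the dividing strip) achieves O(n log n).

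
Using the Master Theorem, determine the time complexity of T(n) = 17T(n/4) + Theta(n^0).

Master Theorem for T(n) = 17T(n/4) + O(n^0):

a = 17, b = 4, c = 0
log_b(a) = log_4(17) = 2.0437

Case 1: c = 0 < log_4(17) = 2.0437
T(n) = O(n^(log_4 17))

For T(n) = 17T(n/4) + O(n^0): log_4(17) = 2.0437. This is Case 1 of the Master Theorem (c < log_b(a), work dominated by leaves), giving O(n^(log_4 17)).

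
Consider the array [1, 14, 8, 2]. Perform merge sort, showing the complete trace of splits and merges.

Merge sort trace:

Split: [1, 14, 8, 2] -> [1, 14] and [8, 2]
  Split: [1, 14] -> [1] and [14]
  Merge: [1] + [14] -> [1, 14]
  Split: [8, 2] -> [8] and [2]
  Merge: [8] + [2] -> [2, 8]
Merge: [1, 14] + [2, 8] -> [1, 2, 8, 14]

Final sorted array: [1, 2, 8, 14]

The merge sort proceeds by recursively splitting the array and merging sorted halves.
After all merges, the sorted array is [1, 2, 8, 14].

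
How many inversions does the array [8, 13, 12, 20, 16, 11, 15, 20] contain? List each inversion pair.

Finding inversions in [8, 13, 12, 20, 16, 11, 15, 20]:

(1, 2): arr[1]=13 > arr[2]=12
(1, 5): arr[1]=13 > arr[5]=11
(2, 5): arr[2]=12 > arr[5]=11
(3, 4): arr[3]=20 > arr[4]=16
(3, 5): arr[3]=20 > arr[5]=11
(3, 6): arr[3]=20 > arr[6]=15
(4, 5): arr[4]=16 > arr[5]=11
(4, 6): arr[4]=16 > arr[6]=15

Total inversions: 8

The array has 8 inversion(s): (1,2), (1,5), (2,5), (3,4), (3,5), (3,6), (4,5), (4,6). Each pair (i,j) satisfies i < j and arr[i] > arr[j].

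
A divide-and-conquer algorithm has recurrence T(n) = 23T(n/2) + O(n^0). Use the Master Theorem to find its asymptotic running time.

Master Theorem for T(n) = 23T(n/2) + O(n^0):

a = 23, b = 2, c = 0
log_b(a) = log_2(23) = 4.5236

Case 1: c = 0 < log_2(23) = 4.5236
T(n) = O(n^(log_2 23))

For T(n) = 23T(n/2) + O(n^0): log_2(23) = 4.5236. This is Case 1 of the Master Theorem (c < log_b(a), work dominated by leaves), giving O(n^(log_2 23)).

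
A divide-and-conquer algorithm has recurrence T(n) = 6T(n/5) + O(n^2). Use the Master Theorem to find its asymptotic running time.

Master Theorem for T(n) = 6T(n/5) + O(n^2):

a = 6, b = 5, c = 2
log_b(a) = log_5(6) = 1.1133

Case 3: c = 2 > log_5(6) = 1.1133
T(n) = O(n^2) = O(n^2)

For T(n) = 6T(n/5) + O(n^2): log_5(6) = 1.1133. This is Case 3 of the Master Theorem (c > log_b(a), work dominated by root), giving O(n^2).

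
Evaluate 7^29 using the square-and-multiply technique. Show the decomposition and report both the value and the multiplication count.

Computing 7^29 by squaring (build up from 7^1; each line after the first costs one multiplication):

7^1 = 7
7^2 = (7^1)^2 = 7^2 = 49
7^3 = 7 * 7^2 = 7 * 49 = 343
7^6 = (7^3)^2 = 343^2 = 117649
7^7 = 7 * 7^6 = 7 * 117649 = 823543
7^14 = (7^7)^2 = 823543^2 = 678223072849
7^28 = (7^14)^2 = 678223072849^2 = 459986536544739960976801
7^29 = 7 * 7^28 = 7 * 459986536544739960976801 = 3219905755813179726837607

Result: 3219905755813179726837607
Multiplications needed: 7 (7 lines after 7^1)

7^29 = 3219905755813179726837607. Using exponentiation by squaring, this requires 7 multiplications. The key idea: if the exponent is even, square the half-power; if odd, multiply by the base once.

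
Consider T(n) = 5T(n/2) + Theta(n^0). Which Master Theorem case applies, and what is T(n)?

Master Theorem for T(n) = 5T(n/2) + O(n^0):

a = 5, b = 2, c = 0
log_b(a) = log_2(5) = 2.3219

Case 1: c = 0 < log_2(5) = 2.3219
T(n) = O(n^(log_2 5))

For T(n) = 5T(n/2) + O(n^0): log_2(5) = 2.3219. This is Case 1 of the Master Theorem (c < log_b(a), work dominated by leaves), giving O(n^(log_2 5)).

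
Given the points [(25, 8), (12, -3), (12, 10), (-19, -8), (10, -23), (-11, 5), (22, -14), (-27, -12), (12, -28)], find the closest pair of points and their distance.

Computing all pairwise distances among 9 points:

d((25, 8), (12, -3)) = 17.0294
d((25, 8), (12, 10)) = 13.1529
d((25, 8), (-19, -8)) = 46.8188
d((25, 8), (10, -23)) = 34.4384
d((25, 8), (-11, 5)) = 36.1248
d((25, 8), (22, -14)) = 22.2036
d((25, 8), (-27, -12)) = 55.7136
d((25, 8), (12, -28)) = 38.2753
d((12, -3), (12, 10)) = 13.0
d((12, -3), (-19, -8)) = 31.4006
d((12, -3), (10, -23)) = 20.0998
d((12, -3), (-11, 5)) = 24.3516
d((12, -3), (22, -14)) = 14.8661
d((12, -3), (-27, -12)) = 40.025
d((12, -3), (12, -28)) = 25.0
d((12, 10), (-19, -8)) = 35.8469
d((12, 10), (10, -23)) = 33.0606
d((12, 10), (-11, 5)) = 23.5372
d((12, 10), (22, -14)) = 26.0
d((12, 10), (-27, -12)) = 44.7772
d((12, 10), (12, -28)) = 38.0
d((-19, -8), (10, -23)) = 32.6497
d((-19, -8), (-11, 5)) = 15.2643
d((-19, -8), (22, -14)) = 41.4367
d((-19, -8), (-27, -12)) = 8.9443
d((-19, -8), (12, -28)) = 36.8917
d((10, -23), (-11, 5)) = 35.0
d((10, -23), (22, -14)) = 15.0
d((10, -23), (-27, -12)) = 38.6005
d((10, -23), (12, -28)) = 5.3852 <-- minimum
d((-11, 5), (22, -14)) = 38.0789
d((-11, 5), (-27, -12)) = 23.3452
d((-11, 5), (12, -28)) = 40.2244
d((22, -14), (-27, -12)) = 49.0408
d((22, -14), (12, -28)) = 17.2047
d((-27, -12), (12, -28)) = 42.1545

Closest pair: (10, -23) and (12, -28) with distance 5.3852

The closest pair is (10, -23) and (12, -28) with Euclidean distance 5.3852. For 9 points, brute-force pairwise comparison is shown above. For large n, the divide-and-conquer algorithm (sort by x, recurse on halves, check the dividing strip) achieves O(n log n).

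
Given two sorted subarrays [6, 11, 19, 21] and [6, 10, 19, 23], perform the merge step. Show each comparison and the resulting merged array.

Merging process:

Compare 6 vs 6: take 6 from left. Merged: [6]
Compare 11 vs 6: take 6 from right. Merged: [6, 6]
Compare 11 vs 10: take 10 from right. Merged: [6, 6, 10]
Compare 11 vs 19: take 11 from left. Merged: [6, 6, 10, 11]
Compare 19 vs 19: take 19 from left. Merged: [6, 6, 10, 11, 19]
Compare 21 vs 19: take 19 from right. Merged: [6, 6, 10, 11, 19, 19]
Compare 21 vs 23: take 21 from left. Merged: [6, 6, 10, 11, 19, 19, 21]
Append remaining from right: [23]. Merged: [6, 6, 10, 11, 19, 19, 21, 23]

Final merged array: [6, 6, 10, 11, 19, 19, 21, 23]
Total comparisons: 7

The merged array is [6, 6, 10, 11, 19, 19, 21, 23], requiring 7 comparisons. The merge step runs in O(n) time where n is the total number of elements.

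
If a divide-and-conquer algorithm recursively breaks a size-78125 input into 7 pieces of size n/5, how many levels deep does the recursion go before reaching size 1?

For divide and conquer with division factor 5:

Problem sizes at each level:
Level 0: 78125
Level 1: 15625
Level 2: 3125
Level 3: 625
Level 4: 125
Level 5: 25
Level 6: 5
Level 7: 1

The root is level 0 and the size-1 base case is level 7 (the tree spans levels 0 through 7, i.e. 8 levels counting the root), so the depth is the number of divisions: log_5(78125) = 7

The recursion tree depth is log_5(78125) = 7. At each level, the problem size is divided by 5, so it takes 7 divisions to reduce to a base case of size 1. The algorithm makes 7 recursive calls at each level.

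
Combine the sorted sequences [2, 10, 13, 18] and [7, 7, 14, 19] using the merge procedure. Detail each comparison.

Merging process:

Compare 2 vs 7: take 2 from left. Merged: [2]
Compare 10 vs 7: take 7 from right. Merged: [2, 7]
Compare 10 vs 7: take 7 from right. Merged: [2, 7, 7]
Compare 10 vs 14: take 10 from left. Merged: [2, 7, 7, 10]
Compare 13 vs 14: take 13 from left. Merged: [2, 7, 7, 10, 13]
Compare 18 vs 14: take 14 from right. Merged: [2, 7, 7, 10, 13, 14]
Compare 18 vs 19: take 18 from left. Merged: [2, 7, 7, 10, 13, 14, 18]
Append remaining from right: [19]. Merged: [2, 7, 7, 10, 13, 14, 18, 19]

Final merged array: [2, 7, 7, 10, 13, 14, 18, 19]
Total comparisons: 7

The merged array is [2, 7, 7, 10, 13, 14, 18, 19], requiring 7 comparisons. The merge step runs in O(n) time where n is the total number of elements.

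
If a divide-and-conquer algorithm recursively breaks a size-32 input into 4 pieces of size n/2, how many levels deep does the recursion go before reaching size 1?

For divide and conquer with division factor 2:

Problem sizes at each level:
Level 0: 32
Level 1: 16
Level 2: 8
Level 3: 4
Level 4: 2
Level 5: 1

The root is level 0 and the size-1 base case is level 5 (the tree spans levels 0 through 5, i.e. 6 levels counting the root), so the depth is the number of divisions: log_2(32) = 5

The recursion tree depth is log_2(32) = 5. At each level, the problem size is divided by 2, so it takes 5 divisions to reduce to a base case of size 1. The algorithm makes 4 recursive calls at each level.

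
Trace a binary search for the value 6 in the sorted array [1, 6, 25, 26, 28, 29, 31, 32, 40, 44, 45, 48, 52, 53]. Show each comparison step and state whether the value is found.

Binary search for 6 in [1, 6, 25, 26, 28, 29, 31, 32, 40, 44, 45, 48, 52, 53]:

lo=0, hi=13, mid=6, arr[mid]=31 -> 31 > 6, search left half
lo=0, hi=5, mid=2, arr[mid]=25 -> 25 > 6, search left half
lo=0, hi=1, mid=0, arr[mid]=1 -> 1 < 6, search right half
lo=1, hi=1, mid=1, arr[mid]=6 -> Found target at index 1!

Binary search finds 6 at index 1 after 4 comparisons. The search repeatedly halves the search space by comparing with the middle element.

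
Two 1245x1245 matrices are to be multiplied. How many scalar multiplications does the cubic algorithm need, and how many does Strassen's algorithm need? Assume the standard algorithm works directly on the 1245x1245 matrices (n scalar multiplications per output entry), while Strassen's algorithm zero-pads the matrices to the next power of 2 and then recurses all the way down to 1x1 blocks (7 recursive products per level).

Matrix multiplication for 1245x1245 matrices:

Strassen's algorithm requires power-of-2 dimensions. Pad 1245x1245 to 2048x2048 (next power of 2).

Standard algorithm: 1245^3 = 1929781125 multiplications
Strassen's algorithm: 7^(log2(2048)) = 7^11 = 1977326743 multiplications
Difference: 1929781125 - 1977326743 = -47545618 (Strassen uses MORE here due to padding overhead — for small or just-over-power-of-2 n, padding can outweigh the per-level savings)

Standard: 1929781125 multiplications (1245^3). Strassen: 1977326743 multiplications (7^11, after padding to 2048x2048). Strassen reduces 8 recursive multiplications to 7 at each level.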